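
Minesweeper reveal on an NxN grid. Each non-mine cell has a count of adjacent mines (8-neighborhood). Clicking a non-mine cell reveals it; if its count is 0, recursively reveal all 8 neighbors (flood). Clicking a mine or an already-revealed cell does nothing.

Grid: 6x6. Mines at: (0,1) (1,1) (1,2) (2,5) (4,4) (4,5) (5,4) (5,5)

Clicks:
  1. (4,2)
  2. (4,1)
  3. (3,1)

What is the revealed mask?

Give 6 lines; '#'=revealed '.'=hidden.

Answer: ......
......
####..
####..
####..
####..

Derivation:
Click 1 (4,2) count=0: revealed 16 new [(2,0) (2,1) (2,2) (2,3) (3,0) (3,1) (3,2) (3,3) (4,0) (4,1) (4,2) (4,3) (5,0) (5,1) (5,2) (5,3)] -> total=16
Click 2 (4,1) count=0: revealed 0 new [(none)] -> total=16
Click 3 (3,1) count=0: revealed 0 new [(none)] -> total=16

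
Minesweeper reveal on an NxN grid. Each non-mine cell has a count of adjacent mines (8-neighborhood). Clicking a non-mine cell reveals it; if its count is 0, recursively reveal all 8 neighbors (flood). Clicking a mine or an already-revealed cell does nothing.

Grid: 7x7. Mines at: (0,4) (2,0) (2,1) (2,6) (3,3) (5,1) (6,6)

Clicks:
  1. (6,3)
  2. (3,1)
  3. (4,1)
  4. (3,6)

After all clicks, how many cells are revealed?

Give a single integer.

Click 1 (6,3) count=0: revealed 17 new [(3,4) (3,5) (3,6) (4,2) (4,3) (4,4) (4,5) (4,6) (5,2) (5,3) (5,4) (5,5) (5,6) (6,2) (6,3) (6,4) (6,5)] -> total=17
Click 2 (3,1) count=2: revealed 1 new [(3,1)] -> total=18
Click 3 (4,1) count=1: revealed 1 new [(4,1)] -> total=19
Click 4 (3,6) count=1: revealed 0 new [(none)] -> total=19

Answer: 19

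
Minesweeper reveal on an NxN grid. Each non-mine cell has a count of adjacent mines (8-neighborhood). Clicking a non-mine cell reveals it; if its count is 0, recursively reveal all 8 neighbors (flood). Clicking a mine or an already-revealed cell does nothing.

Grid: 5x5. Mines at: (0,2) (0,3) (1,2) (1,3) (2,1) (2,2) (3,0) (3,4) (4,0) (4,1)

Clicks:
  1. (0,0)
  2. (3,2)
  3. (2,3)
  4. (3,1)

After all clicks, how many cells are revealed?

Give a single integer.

Answer: 7

Derivation:
Click 1 (0,0) count=0: revealed 4 new [(0,0) (0,1) (1,0) (1,1)] -> total=4
Click 2 (3,2) count=3: revealed 1 new [(3,2)] -> total=5
Click 3 (2,3) count=4: revealed 1 new [(2,3)] -> total=6
Click 4 (3,1) count=5: revealed 1 new [(3,1)] -> total=7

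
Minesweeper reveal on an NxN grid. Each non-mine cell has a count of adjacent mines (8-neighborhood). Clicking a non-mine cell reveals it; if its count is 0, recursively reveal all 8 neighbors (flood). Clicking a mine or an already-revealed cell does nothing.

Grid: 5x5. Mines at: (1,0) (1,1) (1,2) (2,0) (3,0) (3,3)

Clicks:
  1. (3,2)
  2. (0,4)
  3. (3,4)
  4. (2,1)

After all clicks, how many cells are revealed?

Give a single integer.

Answer: 9

Derivation:
Click 1 (3,2) count=1: revealed 1 new [(3,2)] -> total=1
Click 2 (0,4) count=0: revealed 6 new [(0,3) (0,4) (1,3) (1,4) (2,3) (2,4)] -> total=7
Click 3 (3,4) count=1: revealed 1 new [(3,4)] -> total=8
Click 4 (2,1) count=5: revealed 1 new [(2,1)] -> total=9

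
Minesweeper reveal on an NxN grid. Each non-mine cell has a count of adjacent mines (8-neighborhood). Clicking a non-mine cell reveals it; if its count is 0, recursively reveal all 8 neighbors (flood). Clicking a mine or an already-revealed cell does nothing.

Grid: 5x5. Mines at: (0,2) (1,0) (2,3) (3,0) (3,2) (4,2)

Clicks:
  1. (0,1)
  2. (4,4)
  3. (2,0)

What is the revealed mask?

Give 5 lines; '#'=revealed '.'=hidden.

Click 1 (0,1) count=2: revealed 1 new [(0,1)] -> total=1
Click 2 (4,4) count=0: revealed 4 new [(3,3) (3,4) (4,3) (4,4)] -> total=5
Click 3 (2,0) count=2: revealed 1 new [(2,0)] -> total=6

Answer: .#...
.....
#....
...##
...##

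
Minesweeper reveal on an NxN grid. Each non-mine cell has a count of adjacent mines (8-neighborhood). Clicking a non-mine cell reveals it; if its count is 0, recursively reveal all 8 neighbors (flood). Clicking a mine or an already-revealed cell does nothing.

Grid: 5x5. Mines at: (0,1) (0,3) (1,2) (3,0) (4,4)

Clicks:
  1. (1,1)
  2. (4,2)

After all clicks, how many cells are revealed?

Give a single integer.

Click 1 (1,1) count=2: revealed 1 new [(1,1)] -> total=1
Click 2 (4,2) count=0: revealed 9 new [(2,1) (2,2) (2,3) (3,1) (3,2) (3,3) (4,1) (4,2) (4,3)] -> total=10

Answer: 10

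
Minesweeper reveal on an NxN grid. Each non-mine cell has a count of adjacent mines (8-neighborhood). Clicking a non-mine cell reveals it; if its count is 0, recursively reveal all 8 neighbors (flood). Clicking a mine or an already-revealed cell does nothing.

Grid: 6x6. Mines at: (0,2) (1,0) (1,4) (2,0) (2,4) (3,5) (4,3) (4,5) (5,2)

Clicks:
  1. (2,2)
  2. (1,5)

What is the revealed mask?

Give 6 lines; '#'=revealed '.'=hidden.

Answer: ......
.###.#
.###..
.###..
......
......

Derivation:
Click 1 (2,2) count=0: revealed 9 new [(1,1) (1,2) (1,3) (2,1) (2,2) (2,3) (3,1) (3,2) (3,3)] -> total=9
Click 2 (1,5) count=2: revealed 1 new [(1,5)] -> total=10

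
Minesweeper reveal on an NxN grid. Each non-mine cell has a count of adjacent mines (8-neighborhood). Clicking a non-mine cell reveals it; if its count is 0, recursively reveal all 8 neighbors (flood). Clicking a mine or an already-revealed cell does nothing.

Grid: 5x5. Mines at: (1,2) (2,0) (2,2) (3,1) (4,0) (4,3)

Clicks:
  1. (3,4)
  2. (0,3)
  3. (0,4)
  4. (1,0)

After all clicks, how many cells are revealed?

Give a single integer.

Click 1 (3,4) count=1: revealed 1 new [(3,4)] -> total=1
Click 2 (0,3) count=1: revealed 1 new [(0,3)] -> total=2
Click 3 (0,4) count=0: revealed 6 new [(0,4) (1,3) (1,4) (2,3) (2,4) (3,3)] -> total=8
Click 4 (1,0) count=1: revealed 1 new [(1,0)] -> total=9

Answer: 9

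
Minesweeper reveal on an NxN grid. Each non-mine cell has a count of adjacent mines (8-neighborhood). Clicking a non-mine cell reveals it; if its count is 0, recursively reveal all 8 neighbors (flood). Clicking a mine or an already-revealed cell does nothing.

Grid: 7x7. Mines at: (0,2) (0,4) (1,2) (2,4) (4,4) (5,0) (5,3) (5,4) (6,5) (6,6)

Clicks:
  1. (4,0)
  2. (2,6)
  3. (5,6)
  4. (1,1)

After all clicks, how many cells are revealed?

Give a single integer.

Answer: 14

Derivation:
Click 1 (4,0) count=1: revealed 1 new [(4,0)] -> total=1
Click 2 (2,6) count=0: revealed 12 new [(0,5) (0,6) (1,5) (1,6) (2,5) (2,6) (3,5) (3,6) (4,5) (4,6) (5,5) (5,6)] -> total=13
Click 3 (5,6) count=2: revealed 0 new [(none)] -> total=13
Click 4 (1,1) count=2: revealed 1 new [(1,1)] -> total=14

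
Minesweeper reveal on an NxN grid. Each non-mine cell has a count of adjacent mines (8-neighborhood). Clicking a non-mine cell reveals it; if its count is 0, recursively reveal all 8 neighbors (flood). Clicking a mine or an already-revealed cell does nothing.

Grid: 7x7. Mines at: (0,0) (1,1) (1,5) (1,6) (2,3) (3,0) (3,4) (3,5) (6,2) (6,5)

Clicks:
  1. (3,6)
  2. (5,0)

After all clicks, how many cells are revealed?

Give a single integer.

Answer: 7

Derivation:
Click 1 (3,6) count=1: revealed 1 new [(3,6)] -> total=1
Click 2 (5,0) count=0: revealed 6 new [(4,0) (4,1) (5,0) (5,1) (6,0) (6,1)] -> total=7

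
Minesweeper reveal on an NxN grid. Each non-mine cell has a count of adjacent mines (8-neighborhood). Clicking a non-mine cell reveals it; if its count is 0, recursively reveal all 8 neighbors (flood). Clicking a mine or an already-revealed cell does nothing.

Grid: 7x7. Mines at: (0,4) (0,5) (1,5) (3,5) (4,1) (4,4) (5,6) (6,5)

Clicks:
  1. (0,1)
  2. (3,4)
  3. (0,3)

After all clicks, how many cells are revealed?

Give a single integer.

Click 1 (0,1) count=0: revealed 19 new [(0,0) (0,1) (0,2) (0,3) (1,0) (1,1) (1,2) (1,3) (1,4) (2,0) (2,1) (2,2) (2,3) (2,4) (3,0) (3,1) (3,2) (3,3) (3,4)] -> total=19
Click 2 (3,4) count=2: revealed 0 new [(none)] -> total=19
Click 3 (0,3) count=1: revealed 0 new [(none)] -> total=19

Answer: 19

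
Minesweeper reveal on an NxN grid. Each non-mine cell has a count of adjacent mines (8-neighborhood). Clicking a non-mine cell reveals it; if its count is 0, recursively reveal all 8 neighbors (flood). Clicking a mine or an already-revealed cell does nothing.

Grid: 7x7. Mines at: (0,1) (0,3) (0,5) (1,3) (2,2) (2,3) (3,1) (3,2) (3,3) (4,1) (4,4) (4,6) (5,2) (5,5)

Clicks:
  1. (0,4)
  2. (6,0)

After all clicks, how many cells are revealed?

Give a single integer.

Click 1 (0,4) count=3: revealed 1 new [(0,4)] -> total=1
Click 2 (6,0) count=0: revealed 4 new [(5,0) (5,1) (6,0) (6,1)] -> total=5

Answer: 5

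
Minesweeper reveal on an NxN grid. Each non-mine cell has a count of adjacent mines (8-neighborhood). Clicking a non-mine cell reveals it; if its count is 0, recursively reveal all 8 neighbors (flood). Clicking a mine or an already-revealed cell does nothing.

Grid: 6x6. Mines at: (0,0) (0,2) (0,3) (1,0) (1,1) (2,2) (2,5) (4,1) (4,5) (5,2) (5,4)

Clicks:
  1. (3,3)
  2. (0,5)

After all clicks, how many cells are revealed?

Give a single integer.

Click 1 (3,3) count=1: revealed 1 new [(3,3)] -> total=1
Click 2 (0,5) count=0: revealed 4 new [(0,4) (0,5) (1,4) (1,5)] -> total=5

Answer: 5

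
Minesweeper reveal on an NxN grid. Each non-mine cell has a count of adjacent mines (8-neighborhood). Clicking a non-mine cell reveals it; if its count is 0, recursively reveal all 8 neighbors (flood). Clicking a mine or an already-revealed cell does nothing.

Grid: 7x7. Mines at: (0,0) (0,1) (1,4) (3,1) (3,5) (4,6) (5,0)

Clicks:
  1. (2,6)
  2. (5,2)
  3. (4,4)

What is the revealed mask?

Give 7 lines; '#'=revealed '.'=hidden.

Answer: .......
.......
..###.#
..###..
.#####.
.######
.######

Derivation:
Click 1 (2,6) count=1: revealed 1 new [(2,6)] -> total=1
Click 2 (5,2) count=0: revealed 23 new [(2,2) (2,3) (2,4) (3,2) (3,3) (3,4) (4,1) (4,2) (4,3) (4,4) (4,5) (5,1) (5,2) (5,3) (5,4) (5,5) (5,6) (6,1) (6,2) (6,3) (6,4) (6,5) (6,6)] -> total=24
Click 3 (4,4) count=1: revealed 0 new [(none)] -> total=24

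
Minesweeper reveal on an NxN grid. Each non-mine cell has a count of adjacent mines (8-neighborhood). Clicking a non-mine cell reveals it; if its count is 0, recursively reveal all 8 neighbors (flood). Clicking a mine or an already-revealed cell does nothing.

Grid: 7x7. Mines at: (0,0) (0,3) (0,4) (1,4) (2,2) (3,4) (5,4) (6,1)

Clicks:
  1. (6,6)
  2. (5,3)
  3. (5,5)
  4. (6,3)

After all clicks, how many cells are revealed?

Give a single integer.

Answer: 16

Derivation:
Click 1 (6,6) count=0: revealed 14 new [(0,5) (0,6) (1,5) (1,6) (2,5) (2,6) (3,5) (3,6) (4,5) (4,6) (5,5) (5,6) (6,5) (6,6)] -> total=14
Click 2 (5,3) count=1: revealed 1 new [(5,3)] -> total=15
Click 3 (5,5) count=1: revealed 0 new [(none)] -> total=15
Click 4 (6,3) count=1: revealed 1 new [(6,3)] -> total=16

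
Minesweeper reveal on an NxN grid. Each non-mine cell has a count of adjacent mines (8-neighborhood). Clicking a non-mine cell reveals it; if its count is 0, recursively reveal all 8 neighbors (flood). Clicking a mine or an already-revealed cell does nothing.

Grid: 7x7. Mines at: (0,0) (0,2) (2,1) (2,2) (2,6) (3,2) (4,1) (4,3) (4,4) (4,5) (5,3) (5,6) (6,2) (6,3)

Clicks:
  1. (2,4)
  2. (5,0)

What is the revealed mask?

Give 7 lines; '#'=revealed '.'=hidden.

Answer: ...####
...####
...###.
...###.
.......
#......
.......

Derivation:
Click 1 (2,4) count=0: revealed 14 new [(0,3) (0,4) (0,5) (0,6) (1,3) (1,4) (1,5) (1,6) (2,3) (2,4) (2,5) (3,3) (3,4) (3,5)] -> total=14
Click 2 (5,0) count=1: revealed 1 new [(5,0)] -> total=15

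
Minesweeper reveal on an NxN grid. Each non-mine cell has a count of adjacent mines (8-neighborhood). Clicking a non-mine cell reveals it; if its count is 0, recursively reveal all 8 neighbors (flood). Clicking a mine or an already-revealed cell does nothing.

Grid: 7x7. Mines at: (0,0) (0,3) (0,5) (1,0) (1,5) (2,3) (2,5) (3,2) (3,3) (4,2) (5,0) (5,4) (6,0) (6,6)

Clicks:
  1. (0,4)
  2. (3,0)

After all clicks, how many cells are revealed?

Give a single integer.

Answer: 7

Derivation:
Click 1 (0,4) count=3: revealed 1 new [(0,4)] -> total=1
Click 2 (3,0) count=0: revealed 6 new [(2,0) (2,1) (3,0) (3,1) (4,0) (4,1)] -> total=7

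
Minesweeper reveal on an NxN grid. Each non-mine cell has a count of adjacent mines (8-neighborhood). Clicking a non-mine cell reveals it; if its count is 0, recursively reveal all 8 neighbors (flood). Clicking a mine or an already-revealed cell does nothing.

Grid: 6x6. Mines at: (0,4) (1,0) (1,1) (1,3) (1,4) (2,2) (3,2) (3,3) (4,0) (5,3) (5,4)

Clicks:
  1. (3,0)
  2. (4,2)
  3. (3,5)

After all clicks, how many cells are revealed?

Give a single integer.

Answer: 8

Derivation:
Click 1 (3,0) count=1: revealed 1 new [(3,0)] -> total=1
Click 2 (4,2) count=3: revealed 1 new [(4,2)] -> total=2
Click 3 (3,5) count=0: revealed 6 new [(2,4) (2,5) (3,4) (3,5) (4,4) (4,5)] -> total=8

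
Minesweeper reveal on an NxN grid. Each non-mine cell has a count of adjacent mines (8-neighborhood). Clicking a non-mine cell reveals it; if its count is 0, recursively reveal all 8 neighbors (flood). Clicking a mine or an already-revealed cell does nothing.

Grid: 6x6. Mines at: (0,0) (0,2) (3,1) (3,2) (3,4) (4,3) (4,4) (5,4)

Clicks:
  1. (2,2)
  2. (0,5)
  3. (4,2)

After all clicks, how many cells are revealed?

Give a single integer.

Answer: 11

Derivation:
Click 1 (2,2) count=2: revealed 1 new [(2,2)] -> total=1
Click 2 (0,5) count=0: revealed 9 new [(0,3) (0,4) (0,5) (1,3) (1,4) (1,5) (2,3) (2,4) (2,5)] -> total=10
Click 3 (4,2) count=3: revealed 1 new [(4,2)] -> total=11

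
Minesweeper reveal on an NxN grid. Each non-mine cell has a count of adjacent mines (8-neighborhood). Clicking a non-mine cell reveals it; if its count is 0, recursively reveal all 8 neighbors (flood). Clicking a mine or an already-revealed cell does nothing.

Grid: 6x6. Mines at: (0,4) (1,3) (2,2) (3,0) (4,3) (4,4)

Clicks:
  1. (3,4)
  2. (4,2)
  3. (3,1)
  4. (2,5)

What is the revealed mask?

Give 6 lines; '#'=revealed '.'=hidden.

Click 1 (3,4) count=2: revealed 1 new [(3,4)] -> total=1
Click 2 (4,2) count=1: revealed 1 new [(4,2)] -> total=2
Click 3 (3,1) count=2: revealed 1 new [(3,1)] -> total=3
Click 4 (2,5) count=0: revealed 5 new [(1,4) (1,5) (2,4) (2,5) (3,5)] -> total=8

Answer: ......
....##
....##
.#..##
..#...
......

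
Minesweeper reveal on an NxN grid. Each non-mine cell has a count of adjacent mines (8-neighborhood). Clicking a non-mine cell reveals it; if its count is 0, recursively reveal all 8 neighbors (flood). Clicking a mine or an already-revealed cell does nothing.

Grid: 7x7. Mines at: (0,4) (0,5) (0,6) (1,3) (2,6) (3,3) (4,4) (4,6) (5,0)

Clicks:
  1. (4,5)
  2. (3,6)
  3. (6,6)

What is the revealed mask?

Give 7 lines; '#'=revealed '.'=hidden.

Click 1 (4,5) count=2: revealed 1 new [(4,5)] -> total=1
Click 2 (3,6) count=2: revealed 1 new [(3,6)] -> total=2
Click 3 (6,6) count=0: revealed 15 new [(4,1) (4,2) (4,3) (5,1) (5,2) (5,3) (5,4) (5,5) (5,6) (6,1) (6,2) (6,3) (6,4) (6,5) (6,6)] -> total=17

Answer: .......
.......
.......
......#
.###.#.
.######
.######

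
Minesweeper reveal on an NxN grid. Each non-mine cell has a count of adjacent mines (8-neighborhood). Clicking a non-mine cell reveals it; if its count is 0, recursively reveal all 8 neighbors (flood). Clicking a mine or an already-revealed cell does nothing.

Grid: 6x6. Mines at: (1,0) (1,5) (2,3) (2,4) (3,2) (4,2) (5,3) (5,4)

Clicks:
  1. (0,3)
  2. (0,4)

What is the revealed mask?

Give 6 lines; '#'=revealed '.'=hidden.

Answer: .####.
.####.
......
......
......
......

Derivation:
Click 1 (0,3) count=0: revealed 8 new [(0,1) (0,2) (0,3) (0,4) (1,1) (1,2) (1,3) (1,4)] -> total=8
Click 2 (0,4) count=1: revealed 0 new [(none)] -> total=8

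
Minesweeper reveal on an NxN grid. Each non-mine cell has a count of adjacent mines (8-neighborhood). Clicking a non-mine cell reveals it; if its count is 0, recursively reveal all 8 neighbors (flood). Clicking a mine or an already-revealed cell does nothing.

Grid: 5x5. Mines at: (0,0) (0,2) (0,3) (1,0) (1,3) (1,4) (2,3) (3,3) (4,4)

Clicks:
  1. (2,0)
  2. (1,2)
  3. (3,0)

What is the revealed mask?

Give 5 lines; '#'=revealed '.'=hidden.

Answer: .....
..#..
###..
###..
###..

Derivation:
Click 1 (2,0) count=1: revealed 1 new [(2,0)] -> total=1
Click 2 (1,2) count=4: revealed 1 new [(1,2)] -> total=2
Click 3 (3,0) count=0: revealed 8 new [(2,1) (2,2) (3,0) (3,1) (3,2) (4,0) (4,1) (4,2)] -> total=10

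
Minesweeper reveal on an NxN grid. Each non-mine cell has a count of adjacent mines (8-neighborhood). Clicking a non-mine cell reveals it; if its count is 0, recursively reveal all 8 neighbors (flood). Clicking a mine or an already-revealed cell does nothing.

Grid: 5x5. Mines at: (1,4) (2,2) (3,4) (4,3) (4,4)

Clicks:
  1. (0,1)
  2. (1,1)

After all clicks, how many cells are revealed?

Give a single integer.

Answer: 16

Derivation:
Click 1 (0,1) count=0: revealed 16 new [(0,0) (0,1) (0,2) (0,3) (1,0) (1,1) (1,2) (1,3) (2,0) (2,1) (3,0) (3,1) (3,2) (4,0) (4,1) (4,2)] -> total=16
Click 2 (1,1) count=1: revealed 0 new [(none)] -> total=16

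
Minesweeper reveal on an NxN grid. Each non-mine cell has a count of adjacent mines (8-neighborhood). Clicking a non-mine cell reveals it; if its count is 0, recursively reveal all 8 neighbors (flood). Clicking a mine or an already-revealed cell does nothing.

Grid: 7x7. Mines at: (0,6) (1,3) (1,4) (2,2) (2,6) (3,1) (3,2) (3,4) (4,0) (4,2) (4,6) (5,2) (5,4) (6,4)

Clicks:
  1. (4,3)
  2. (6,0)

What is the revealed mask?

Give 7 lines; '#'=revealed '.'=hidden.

Click 1 (4,3) count=5: revealed 1 new [(4,3)] -> total=1
Click 2 (6,0) count=0: revealed 4 new [(5,0) (5,1) (6,0) (6,1)] -> total=5

Answer: .......
.......
.......
.......
...#...
##.....
##.....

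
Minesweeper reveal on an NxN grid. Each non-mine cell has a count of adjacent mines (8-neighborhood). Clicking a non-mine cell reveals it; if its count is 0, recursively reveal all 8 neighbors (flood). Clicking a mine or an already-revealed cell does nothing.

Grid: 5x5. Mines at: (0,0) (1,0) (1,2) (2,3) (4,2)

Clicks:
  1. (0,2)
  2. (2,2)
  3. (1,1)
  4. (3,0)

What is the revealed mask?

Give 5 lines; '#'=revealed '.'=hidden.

Click 1 (0,2) count=1: revealed 1 new [(0,2)] -> total=1
Click 2 (2,2) count=2: revealed 1 new [(2,2)] -> total=2
Click 3 (1,1) count=3: revealed 1 new [(1,1)] -> total=3
Click 4 (3,0) count=0: revealed 6 new [(2,0) (2,1) (3,0) (3,1) (4,0) (4,1)] -> total=9

Answer: ..#..
.#...
###..
##...
##...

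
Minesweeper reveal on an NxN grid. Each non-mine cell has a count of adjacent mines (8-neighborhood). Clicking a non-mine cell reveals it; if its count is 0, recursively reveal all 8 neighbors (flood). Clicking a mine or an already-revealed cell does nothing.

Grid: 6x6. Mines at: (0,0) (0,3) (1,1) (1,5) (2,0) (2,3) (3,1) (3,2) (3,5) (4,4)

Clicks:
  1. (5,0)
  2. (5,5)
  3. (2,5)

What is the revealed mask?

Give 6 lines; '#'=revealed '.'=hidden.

Click 1 (5,0) count=0: revealed 8 new [(4,0) (4,1) (4,2) (4,3) (5,0) (5,1) (5,2) (5,3)] -> total=8
Click 2 (5,5) count=1: revealed 1 new [(5,5)] -> total=9
Click 3 (2,5) count=2: revealed 1 new [(2,5)] -> total=10

Answer: ......
......
.....#
......
####..
####.#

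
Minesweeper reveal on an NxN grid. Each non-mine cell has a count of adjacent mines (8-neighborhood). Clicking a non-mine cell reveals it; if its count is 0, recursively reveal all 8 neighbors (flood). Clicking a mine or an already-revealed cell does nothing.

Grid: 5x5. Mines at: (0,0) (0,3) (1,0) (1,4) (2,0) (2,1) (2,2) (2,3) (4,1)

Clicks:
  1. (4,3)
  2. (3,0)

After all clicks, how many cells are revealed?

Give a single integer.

Click 1 (4,3) count=0: revealed 6 new [(3,2) (3,3) (3,4) (4,2) (4,3) (4,4)] -> total=6
Click 2 (3,0) count=3: revealed 1 new [(3,0)] -> total=7

Answer: 7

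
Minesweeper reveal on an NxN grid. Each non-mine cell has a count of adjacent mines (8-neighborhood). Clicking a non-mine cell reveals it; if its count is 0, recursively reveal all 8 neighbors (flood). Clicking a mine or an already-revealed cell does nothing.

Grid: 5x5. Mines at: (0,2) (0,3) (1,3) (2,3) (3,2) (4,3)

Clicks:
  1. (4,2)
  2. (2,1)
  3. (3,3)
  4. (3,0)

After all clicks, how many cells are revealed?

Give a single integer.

Click 1 (4,2) count=2: revealed 1 new [(4,2)] -> total=1
Click 2 (2,1) count=1: revealed 1 new [(2,1)] -> total=2
Click 3 (3,3) count=3: revealed 1 new [(3,3)] -> total=3
Click 4 (3,0) count=0: revealed 9 new [(0,0) (0,1) (1,0) (1,1) (2,0) (3,0) (3,1) (4,0) (4,1)] -> total=12

Answer: 12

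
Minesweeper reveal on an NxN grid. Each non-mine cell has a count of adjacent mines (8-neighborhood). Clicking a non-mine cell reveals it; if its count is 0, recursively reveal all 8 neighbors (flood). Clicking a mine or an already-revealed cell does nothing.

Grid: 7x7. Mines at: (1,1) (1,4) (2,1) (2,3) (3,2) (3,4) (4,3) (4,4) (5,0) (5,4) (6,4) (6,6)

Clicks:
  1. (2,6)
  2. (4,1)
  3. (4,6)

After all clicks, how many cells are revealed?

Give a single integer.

Click 1 (2,6) count=0: revealed 12 new [(0,5) (0,6) (1,5) (1,6) (2,5) (2,6) (3,5) (3,6) (4,5) (4,6) (5,5) (5,6)] -> total=12
Click 2 (4,1) count=2: revealed 1 new [(4,1)] -> total=13
Click 3 (4,6) count=0: revealed 0 new [(none)] -> total=13

Answer: 13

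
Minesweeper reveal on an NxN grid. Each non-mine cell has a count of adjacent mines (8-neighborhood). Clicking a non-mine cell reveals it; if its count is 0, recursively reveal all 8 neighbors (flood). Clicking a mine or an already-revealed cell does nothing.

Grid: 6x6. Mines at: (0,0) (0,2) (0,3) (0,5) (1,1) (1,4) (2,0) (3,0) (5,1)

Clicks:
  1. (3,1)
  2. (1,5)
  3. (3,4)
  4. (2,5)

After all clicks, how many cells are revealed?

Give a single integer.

Answer: 20

Derivation:
Click 1 (3,1) count=2: revealed 1 new [(3,1)] -> total=1
Click 2 (1,5) count=2: revealed 1 new [(1,5)] -> total=2
Click 3 (3,4) count=0: revealed 18 new [(2,1) (2,2) (2,3) (2,4) (2,5) (3,2) (3,3) (3,4) (3,5) (4,1) (4,2) (4,3) (4,4) (4,5) (5,2) (5,3) (5,4) (5,5)] -> total=20
Click 4 (2,5) count=1: revealed 0 new [(none)] -> total=20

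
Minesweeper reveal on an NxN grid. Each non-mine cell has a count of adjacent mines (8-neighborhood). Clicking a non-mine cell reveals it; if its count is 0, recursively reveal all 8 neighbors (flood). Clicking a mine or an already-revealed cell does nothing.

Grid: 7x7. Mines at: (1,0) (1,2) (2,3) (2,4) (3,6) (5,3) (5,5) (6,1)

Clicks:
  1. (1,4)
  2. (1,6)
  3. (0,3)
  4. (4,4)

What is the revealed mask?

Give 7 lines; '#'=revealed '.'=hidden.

Answer: ...####
...####
.....##
.......
....#..
.......
.......

Derivation:
Click 1 (1,4) count=2: revealed 1 new [(1,4)] -> total=1
Click 2 (1,6) count=0: revealed 9 new [(0,3) (0,4) (0,5) (0,6) (1,3) (1,5) (1,6) (2,5) (2,6)] -> total=10
Click 3 (0,3) count=1: revealed 0 new [(none)] -> total=10
Click 4 (4,4) count=2: revealed 1 new [(4,4)] -> total=11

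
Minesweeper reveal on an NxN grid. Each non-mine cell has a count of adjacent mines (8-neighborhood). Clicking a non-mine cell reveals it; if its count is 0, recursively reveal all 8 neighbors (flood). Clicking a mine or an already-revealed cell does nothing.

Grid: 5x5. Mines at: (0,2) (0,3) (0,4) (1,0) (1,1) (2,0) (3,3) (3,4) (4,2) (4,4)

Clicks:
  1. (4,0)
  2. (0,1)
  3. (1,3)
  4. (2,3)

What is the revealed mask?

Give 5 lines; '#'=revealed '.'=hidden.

Click 1 (4,0) count=0: revealed 4 new [(3,0) (3,1) (4,0) (4,1)] -> total=4
Click 2 (0,1) count=3: revealed 1 new [(0,1)] -> total=5
Click 3 (1,3) count=3: revealed 1 new [(1,3)] -> total=6
Click 4 (2,3) count=2: revealed 1 new [(2,3)] -> total=7

Answer: .#...
...#.
...#.
##...
##...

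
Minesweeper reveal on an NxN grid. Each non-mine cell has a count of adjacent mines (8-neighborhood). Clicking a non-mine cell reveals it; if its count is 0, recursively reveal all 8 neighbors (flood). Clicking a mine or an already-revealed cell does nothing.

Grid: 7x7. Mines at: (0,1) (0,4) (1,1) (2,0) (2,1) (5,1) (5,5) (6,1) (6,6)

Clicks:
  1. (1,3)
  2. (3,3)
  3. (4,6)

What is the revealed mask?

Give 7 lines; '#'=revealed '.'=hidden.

Click 1 (1,3) count=1: revealed 1 new [(1,3)] -> total=1
Click 2 (3,3) count=0: revealed 27 new [(0,5) (0,6) (1,2) (1,4) (1,5) (1,6) (2,2) (2,3) (2,4) (2,5) (2,6) (3,2) (3,3) (3,4) (3,5) (3,6) (4,2) (4,3) (4,4) (4,5) (4,6) (5,2) (5,3) (5,4) (6,2) (6,3) (6,4)] -> total=28
Click 3 (4,6) count=1: revealed 0 new [(none)] -> total=28

Answer: .....##
..#####
..#####
..#####
..#####
..###..
..###..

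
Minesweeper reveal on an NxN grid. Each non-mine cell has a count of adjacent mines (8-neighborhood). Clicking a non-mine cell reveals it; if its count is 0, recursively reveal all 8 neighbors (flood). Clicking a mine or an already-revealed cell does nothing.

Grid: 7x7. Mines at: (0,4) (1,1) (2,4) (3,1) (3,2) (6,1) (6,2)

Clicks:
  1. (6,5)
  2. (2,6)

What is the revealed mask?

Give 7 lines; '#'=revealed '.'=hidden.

Click 1 (6,5) count=0: revealed 22 new [(0,5) (0,6) (1,5) (1,6) (2,5) (2,6) (3,3) (3,4) (3,5) (3,6) (4,3) (4,4) (4,5) (4,6) (5,3) (5,4) (5,5) (5,6) (6,3) (6,4) (6,5) (6,6)] -> total=22
Click 2 (2,6) count=0: revealed 0 new [(none)] -> total=22

Answer: .....##
.....##
.....##
...####
...####
...####
...####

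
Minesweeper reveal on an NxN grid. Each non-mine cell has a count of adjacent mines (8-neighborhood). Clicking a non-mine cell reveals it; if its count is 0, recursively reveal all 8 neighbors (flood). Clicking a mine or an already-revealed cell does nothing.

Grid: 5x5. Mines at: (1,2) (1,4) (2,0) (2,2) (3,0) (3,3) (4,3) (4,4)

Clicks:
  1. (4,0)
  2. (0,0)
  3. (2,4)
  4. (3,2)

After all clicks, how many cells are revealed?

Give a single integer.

Click 1 (4,0) count=1: revealed 1 new [(4,0)] -> total=1
Click 2 (0,0) count=0: revealed 4 new [(0,0) (0,1) (1,0) (1,1)] -> total=5
Click 3 (2,4) count=2: revealed 1 new [(2,4)] -> total=6
Click 4 (3,2) count=3: revealed 1 new [(3,2)] -> total=7

Answer: 7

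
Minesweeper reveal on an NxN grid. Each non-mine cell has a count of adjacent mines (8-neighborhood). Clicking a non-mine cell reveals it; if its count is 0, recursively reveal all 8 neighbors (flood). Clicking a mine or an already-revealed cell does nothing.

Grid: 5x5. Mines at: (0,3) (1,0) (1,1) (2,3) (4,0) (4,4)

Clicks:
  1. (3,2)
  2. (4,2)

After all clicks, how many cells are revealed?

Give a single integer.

Answer: 6

Derivation:
Click 1 (3,2) count=1: revealed 1 new [(3,2)] -> total=1
Click 2 (4,2) count=0: revealed 5 new [(3,1) (3,3) (4,1) (4,2) (4,3)] -> total=6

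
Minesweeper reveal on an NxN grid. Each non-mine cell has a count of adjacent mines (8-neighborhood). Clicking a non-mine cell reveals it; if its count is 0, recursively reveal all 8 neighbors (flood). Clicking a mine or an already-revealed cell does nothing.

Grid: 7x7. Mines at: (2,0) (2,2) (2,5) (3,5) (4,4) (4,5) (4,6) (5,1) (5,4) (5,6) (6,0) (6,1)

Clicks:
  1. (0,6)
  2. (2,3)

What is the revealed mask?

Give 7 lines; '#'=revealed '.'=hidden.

Answer: #######
#######
...#...
.......
.......
.......
.......

Derivation:
Click 1 (0,6) count=0: revealed 14 new [(0,0) (0,1) (0,2) (0,3) (0,4) (0,5) (0,6) (1,0) (1,1) (1,2) (1,3) (1,4) (1,5) (1,6)] -> total=14
Click 2 (2,3) count=1: revealed 1 new [(2,3)] -> total=15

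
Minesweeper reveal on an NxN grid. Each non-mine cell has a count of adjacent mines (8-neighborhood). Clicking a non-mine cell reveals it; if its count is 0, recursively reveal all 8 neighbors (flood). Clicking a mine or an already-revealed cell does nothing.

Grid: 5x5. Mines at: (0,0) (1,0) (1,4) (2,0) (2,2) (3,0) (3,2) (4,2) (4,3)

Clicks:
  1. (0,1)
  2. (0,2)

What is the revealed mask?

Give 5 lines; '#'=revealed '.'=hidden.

Click 1 (0,1) count=2: revealed 1 new [(0,1)] -> total=1
Click 2 (0,2) count=0: revealed 5 new [(0,2) (0,3) (1,1) (1,2) (1,3)] -> total=6

Answer: .###.
.###.
.....
.....
.....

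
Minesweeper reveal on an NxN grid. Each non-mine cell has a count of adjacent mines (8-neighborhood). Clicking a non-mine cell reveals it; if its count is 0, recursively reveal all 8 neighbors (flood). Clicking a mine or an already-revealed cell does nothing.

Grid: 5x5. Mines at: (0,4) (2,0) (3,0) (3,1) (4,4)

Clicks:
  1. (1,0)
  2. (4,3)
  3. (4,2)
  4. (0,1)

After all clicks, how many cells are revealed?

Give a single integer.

Answer: 18

Derivation:
Click 1 (1,0) count=1: revealed 1 new [(1,0)] -> total=1
Click 2 (4,3) count=1: revealed 1 new [(4,3)] -> total=2
Click 3 (4,2) count=1: revealed 1 new [(4,2)] -> total=3
Click 4 (0,1) count=0: revealed 15 new [(0,0) (0,1) (0,2) (0,3) (1,1) (1,2) (1,3) (1,4) (2,1) (2,2) (2,3) (2,4) (3,2) (3,3) (3,4)] -> total=18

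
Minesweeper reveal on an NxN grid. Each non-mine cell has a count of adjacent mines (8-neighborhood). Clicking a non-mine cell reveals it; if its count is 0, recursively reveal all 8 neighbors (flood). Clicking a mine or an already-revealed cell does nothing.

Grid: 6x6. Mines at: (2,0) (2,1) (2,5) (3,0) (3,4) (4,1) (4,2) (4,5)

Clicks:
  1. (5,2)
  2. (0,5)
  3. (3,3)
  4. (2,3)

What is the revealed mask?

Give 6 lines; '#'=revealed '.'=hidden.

Answer: ######
######
..###.
...#..
......
..#...

Derivation:
Click 1 (5,2) count=2: revealed 1 new [(5,2)] -> total=1
Click 2 (0,5) count=0: revealed 15 new [(0,0) (0,1) (0,2) (0,3) (0,4) (0,5) (1,0) (1,1) (1,2) (1,3) (1,4) (1,5) (2,2) (2,3) (2,4)] -> total=16
Click 3 (3,3) count=2: revealed 1 new [(3,3)] -> total=17
Click 4 (2,3) count=1: revealed 0 new [(none)] -> total=17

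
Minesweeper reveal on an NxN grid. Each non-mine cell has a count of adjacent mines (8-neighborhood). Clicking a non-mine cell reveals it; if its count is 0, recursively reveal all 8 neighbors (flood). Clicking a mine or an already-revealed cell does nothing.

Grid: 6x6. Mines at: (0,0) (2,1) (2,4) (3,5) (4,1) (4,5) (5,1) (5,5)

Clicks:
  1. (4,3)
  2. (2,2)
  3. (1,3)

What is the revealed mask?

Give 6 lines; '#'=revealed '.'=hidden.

Click 1 (4,3) count=0: revealed 9 new [(3,2) (3,3) (3,4) (4,2) (4,3) (4,4) (5,2) (5,3) (5,4)] -> total=9
Click 2 (2,2) count=1: revealed 1 new [(2,2)] -> total=10
Click 3 (1,3) count=1: revealed 1 new [(1,3)] -> total=11

Answer: ......
...#..
..#...
..###.
..###.
..###.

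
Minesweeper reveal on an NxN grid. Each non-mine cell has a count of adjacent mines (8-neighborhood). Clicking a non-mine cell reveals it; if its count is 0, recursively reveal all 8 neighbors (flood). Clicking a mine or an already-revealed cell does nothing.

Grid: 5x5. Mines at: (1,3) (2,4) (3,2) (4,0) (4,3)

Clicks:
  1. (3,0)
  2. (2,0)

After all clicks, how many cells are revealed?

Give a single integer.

Answer: 11

Derivation:
Click 1 (3,0) count=1: revealed 1 new [(3,0)] -> total=1
Click 2 (2,0) count=0: revealed 10 new [(0,0) (0,1) (0,2) (1,0) (1,1) (1,2) (2,0) (2,1) (2,2) (3,1)] -> total=11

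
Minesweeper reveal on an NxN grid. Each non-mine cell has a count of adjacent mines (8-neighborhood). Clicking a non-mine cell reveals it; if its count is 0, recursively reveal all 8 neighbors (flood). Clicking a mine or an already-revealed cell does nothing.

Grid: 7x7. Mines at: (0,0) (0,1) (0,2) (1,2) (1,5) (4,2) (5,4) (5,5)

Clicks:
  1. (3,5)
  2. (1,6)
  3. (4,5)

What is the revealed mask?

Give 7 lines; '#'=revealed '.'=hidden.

Answer: .......
......#
...####
...####
...####
.......
.......

Derivation:
Click 1 (3,5) count=0: revealed 12 new [(2,3) (2,4) (2,5) (2,6) (3,3) (3,4) (3,5) (3,6) (4,3) (4,4) (4,5) (4,6)] -> total=12
Click 2 (1,6) count=1: revealed 1 new [(1,6)] -> total=13
Click 3 (4,5) count=2: revealed 0 new [(none)] -> total=13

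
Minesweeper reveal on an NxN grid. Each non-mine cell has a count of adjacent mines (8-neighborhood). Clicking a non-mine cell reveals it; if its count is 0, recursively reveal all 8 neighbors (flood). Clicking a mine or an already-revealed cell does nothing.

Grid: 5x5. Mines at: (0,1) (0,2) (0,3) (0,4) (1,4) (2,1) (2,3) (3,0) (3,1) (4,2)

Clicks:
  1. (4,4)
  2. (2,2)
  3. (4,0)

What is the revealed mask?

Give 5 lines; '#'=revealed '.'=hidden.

Click 1 (4,4) count=0: revealed 4 new [(3,3) (3,4) (4,3) (4,4)] -> total=4
Click 2 (2,2) count=3: revealed 1 new [(2,2)] -> total=5
Click 3 (4,0) count=2: revealed 1 new [(4,0)] -> total=6

Answer: .....
.....
..#..
...##
#..##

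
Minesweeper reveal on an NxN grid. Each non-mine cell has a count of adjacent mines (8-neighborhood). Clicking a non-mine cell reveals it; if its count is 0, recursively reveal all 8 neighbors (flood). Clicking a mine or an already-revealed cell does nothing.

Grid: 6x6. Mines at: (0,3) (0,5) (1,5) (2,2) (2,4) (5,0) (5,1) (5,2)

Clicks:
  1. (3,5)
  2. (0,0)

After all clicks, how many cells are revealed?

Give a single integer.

Click 1 (3,5) count=1: revealed 1 new [(3,5)] -> total=1
Click 2 (0,0) count=0: revealed 12 new [(0,0) (0,1) (0,2) (1,0) (1,1) (1,2) (2,0) (2,1) (3,0) (3,1) (4,0) (4,1)] -> total=13

Answer: 13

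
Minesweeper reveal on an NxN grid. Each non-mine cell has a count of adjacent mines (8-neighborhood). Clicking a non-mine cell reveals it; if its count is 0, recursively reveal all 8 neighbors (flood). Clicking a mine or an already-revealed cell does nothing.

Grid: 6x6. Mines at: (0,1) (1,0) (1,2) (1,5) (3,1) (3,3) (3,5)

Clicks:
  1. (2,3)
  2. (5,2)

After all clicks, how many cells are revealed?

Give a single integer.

Answer: 13

Derivation:
Click 1 (2,3) count=2: revealed 1 new [(2,3)] -> total=1
Click 2 (5,2) count=0: revealed 12 new [(4,0) (4,1) (4,2) (4,3) (4,4) (4,5) (5,0) (5,1) (5,2) (5,3) (5,4) (5,5)] -> total=13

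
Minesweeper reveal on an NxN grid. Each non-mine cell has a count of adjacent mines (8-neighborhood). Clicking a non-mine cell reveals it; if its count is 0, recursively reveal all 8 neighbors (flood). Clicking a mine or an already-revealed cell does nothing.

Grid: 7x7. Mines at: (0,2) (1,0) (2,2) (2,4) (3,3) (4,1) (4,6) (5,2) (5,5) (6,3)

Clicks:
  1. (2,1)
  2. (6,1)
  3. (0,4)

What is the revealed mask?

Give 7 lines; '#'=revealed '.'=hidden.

Click 1 (2,1) count=2: revealed 1 new [(2,1)] -> total=1
Click 2 (6,1) count=1: revealed 1 new [(6,1)] -> total=2
Click 3 (0,4) count=0: revealed 12 new [(0,3) (0,4) (0,5) (0,6) (1,3) (1,4) (1,5) (1,6) (2,5) (2,6) (3,5) (3,6)] -> total=14

Answer: ...####
...####
.#...##
.....##
.......
.......
.#.....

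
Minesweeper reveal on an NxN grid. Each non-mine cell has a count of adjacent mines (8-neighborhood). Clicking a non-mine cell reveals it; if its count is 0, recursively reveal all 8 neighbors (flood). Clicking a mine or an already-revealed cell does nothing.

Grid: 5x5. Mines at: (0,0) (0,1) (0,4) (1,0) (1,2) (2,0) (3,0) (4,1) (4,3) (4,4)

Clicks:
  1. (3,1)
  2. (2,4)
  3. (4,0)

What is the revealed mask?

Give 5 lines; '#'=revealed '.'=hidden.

Click 1 (3,1) count=3: revealed 1 new [(3,1)] -> total=1
Click 2 (2,4) count=0: revealed 6 new [(1,3) (1,4) (2,3) (2,4) (3,3) (3,4)] -> total=7
Click 3 (4,0) count=2: revealed 1 new [(4,0)] -> total=8

Answer: .....
...##
...##
.#.##
#....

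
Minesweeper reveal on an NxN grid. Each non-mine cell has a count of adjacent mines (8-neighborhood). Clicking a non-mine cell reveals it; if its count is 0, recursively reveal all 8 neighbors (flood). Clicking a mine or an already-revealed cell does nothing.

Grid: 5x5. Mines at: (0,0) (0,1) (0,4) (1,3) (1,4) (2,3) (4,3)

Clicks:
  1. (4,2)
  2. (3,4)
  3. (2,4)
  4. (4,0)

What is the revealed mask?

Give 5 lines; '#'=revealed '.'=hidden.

Answer: .....
###..
###.#
###.#
###..

Derivation:
Click 1 (4,2) count=1: revealed 1 new [(4,2)] -> total=1
Click 2 (3,4) count=2: revealed 1 new [(3,4)] -> total=2
Click 3 (2,4) count=3: revealed 1 new [(2,4)] -> total=3
Click 4 (4,0) count=0: revealed 11 new [(1,0) (1,1) (1,2) (2,0) (2,1) (2,2) (3,0) (3,1) (3,2) (4,0) (4,1)] -> total=14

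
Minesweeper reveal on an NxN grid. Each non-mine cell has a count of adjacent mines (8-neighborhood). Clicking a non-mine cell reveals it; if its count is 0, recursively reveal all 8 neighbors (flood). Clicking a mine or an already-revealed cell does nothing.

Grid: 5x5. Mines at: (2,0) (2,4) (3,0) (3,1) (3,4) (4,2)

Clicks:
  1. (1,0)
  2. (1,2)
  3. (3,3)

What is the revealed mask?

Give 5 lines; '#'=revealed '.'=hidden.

Click 1 (1,0) count=1: revealed 1 new [(1,0)] -> total=1
Click 2 (1,2) count=0: revealed 12 new [(0,0) (0,1) (0,2) (0,3) (0,4) (1,1) (1,2) (1,3) (1,4) (2,1) (2,2) (2,3)] -> total=13
Click 3 (3,3) count=3: revealed 1 new [(3,3)] -> total=14

Answer: #####
#####
.###.
...#.
.....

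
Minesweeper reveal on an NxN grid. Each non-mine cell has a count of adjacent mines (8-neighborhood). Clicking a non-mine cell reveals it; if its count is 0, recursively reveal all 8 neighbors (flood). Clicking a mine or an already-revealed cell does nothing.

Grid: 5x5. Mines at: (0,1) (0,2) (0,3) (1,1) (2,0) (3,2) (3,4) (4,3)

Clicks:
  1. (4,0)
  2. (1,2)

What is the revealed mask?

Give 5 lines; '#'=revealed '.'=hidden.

Click 1 (4,0) count=0: revealed 4 new [(3,0) (3,1) (4,0) (4,1)] -> total=4
Click 2 (1,2) count=4: revealed 1 new [(1,2)] -> total=5

Answer: .....
..#..
.....
##...
##...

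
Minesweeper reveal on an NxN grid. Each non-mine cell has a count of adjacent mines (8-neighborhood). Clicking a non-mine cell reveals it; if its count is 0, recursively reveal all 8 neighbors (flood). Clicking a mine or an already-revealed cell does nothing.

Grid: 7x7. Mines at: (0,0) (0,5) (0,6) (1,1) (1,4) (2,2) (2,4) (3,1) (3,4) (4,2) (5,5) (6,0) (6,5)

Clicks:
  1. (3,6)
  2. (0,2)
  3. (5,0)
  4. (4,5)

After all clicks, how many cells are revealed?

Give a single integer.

Answer: 10

Derivation:
Click 1 (3,6) count=0: revealed 8 new [(1,5) (1,6) (2,5) (2,6) (3,5) (3,6) (4,5) (4,6)] -> total=8
Click 2 (0,2) count=1: revealed 1 new [(0,2)] -> total=9
Click 3 (5,0) count=1: revealed 1 new [(5,0)] -> total=10
Click 4 (4,5) count=2: revealed 0 new [(none)] -> total=10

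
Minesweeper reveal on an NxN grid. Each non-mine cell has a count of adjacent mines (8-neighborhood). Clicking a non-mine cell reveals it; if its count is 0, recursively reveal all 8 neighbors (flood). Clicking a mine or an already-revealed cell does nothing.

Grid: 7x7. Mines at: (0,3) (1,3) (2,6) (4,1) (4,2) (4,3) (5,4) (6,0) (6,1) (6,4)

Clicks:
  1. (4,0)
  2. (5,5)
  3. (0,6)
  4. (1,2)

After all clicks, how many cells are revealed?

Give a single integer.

Answer: 9

Derivation:
Click 1 (4,0) count=1: revealed 1 new [(4,0)] -> total=1
Click 2 (5,5) count=2: revealed 1 new [(5,5)] -> total=2
Click 3 (0,6) count=0: revealed 6 new [(0,4) (0,5) (0,6) (1,4) (1,5) (1,6)] -> total=8
Click 4 (1,2) count=2: revealed 1 new [(1,2)] -> total=9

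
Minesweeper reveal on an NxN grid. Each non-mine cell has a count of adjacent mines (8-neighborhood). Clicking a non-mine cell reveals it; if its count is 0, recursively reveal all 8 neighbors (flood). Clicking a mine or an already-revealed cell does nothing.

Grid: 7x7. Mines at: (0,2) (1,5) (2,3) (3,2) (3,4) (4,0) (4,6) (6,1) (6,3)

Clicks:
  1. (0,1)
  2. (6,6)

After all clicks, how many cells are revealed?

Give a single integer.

Answer: 7

Derivation:
Click 1 (0,1) count=1: revealed 1 new [(0,1)] -> total=1
Click 2 (6,6) count=0: revealed 6 new [(5,4) (5,5) (5,6) (6,4) (6,5) (6,6)] -> total=7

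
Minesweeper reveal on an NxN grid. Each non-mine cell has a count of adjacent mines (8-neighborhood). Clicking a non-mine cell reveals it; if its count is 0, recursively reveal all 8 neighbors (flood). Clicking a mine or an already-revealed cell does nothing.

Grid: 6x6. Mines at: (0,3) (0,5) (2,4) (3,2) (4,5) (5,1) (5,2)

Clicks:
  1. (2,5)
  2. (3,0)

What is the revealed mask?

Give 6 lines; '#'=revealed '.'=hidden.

Answer: ###...
###...
###..#
##....
##....
......

Derivation:
Click 1 (2,5) count=1: revealed 1 new [(2,5)] -> total=1
Click 2 (3,0) count=0: revealed 13 new [(0,0) (0,1) (0,2) (1,0) (1,1) (1,2) (2,0) (2,1) (2,2) (3,0) (3,1) (4,0) (4,1)] -> total=14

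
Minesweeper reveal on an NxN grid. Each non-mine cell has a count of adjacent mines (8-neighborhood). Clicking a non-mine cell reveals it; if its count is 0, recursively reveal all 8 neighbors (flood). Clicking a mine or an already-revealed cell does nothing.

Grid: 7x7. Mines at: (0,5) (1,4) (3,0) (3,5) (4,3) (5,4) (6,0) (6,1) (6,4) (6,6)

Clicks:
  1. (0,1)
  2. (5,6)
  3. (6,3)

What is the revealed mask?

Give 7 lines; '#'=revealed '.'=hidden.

Click 1 (0,1) count=0: revealed 15 new [(0,0) (0,1) (0,2) (0,3) (1,0) (1,1) (1,2) (1,3) (2,0) (2,1) (2,2) (2,3) (3,1) (3,2) (3,3)] -> total=15
Click 2 (5,6) count=1: revealed 1 new [(5,6)] -> total=16
Click 3 (6,3) count=2: revealed 1 new [(6,3)] -> total=17

Answer: ####...
####...
####...
.###...
.......
......#
...#...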